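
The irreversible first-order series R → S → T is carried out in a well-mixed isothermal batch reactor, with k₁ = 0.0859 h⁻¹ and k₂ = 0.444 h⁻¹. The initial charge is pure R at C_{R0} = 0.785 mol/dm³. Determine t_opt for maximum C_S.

The intermediate peaks when r₁ = r₂, i.e. k₁e^(−k₁t) = k₂e^(−k₂t), giving t_opt = ln(k₂/k₁)/(k₂−k₁).
= ln(0.444/0.0859)/(0.444−0.0859) = ln(5.169)/0.3581 = 1.643/0.3581 = 4.59 h.

4.59 h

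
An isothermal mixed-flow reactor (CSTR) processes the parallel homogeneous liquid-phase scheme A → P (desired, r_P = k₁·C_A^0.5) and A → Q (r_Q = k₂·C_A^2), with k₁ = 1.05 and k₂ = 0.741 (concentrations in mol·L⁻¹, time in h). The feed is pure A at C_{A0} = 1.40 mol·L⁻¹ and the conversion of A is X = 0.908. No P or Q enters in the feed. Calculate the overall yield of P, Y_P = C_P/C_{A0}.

0.879

Exit C_A = C_{A0}(1−X) = 1.40×0.0920 = 0.1288 mol·L⁻¹.
In a CSTR the entire volume is at exit conditions, so r_P = 1.05×0.1288^0.5 = 0.3768 and r_Q = 0.741×0.1288^2 = 0.01229.
Fraction of consumed A going to P: r_P/(r_P+r_Q) = 0.9684.
C_P = 0.9684·C_{A0}·X = 0.9684×1.40×0.908 = 1.23 mol·L⁻¹; Y_P = C_P/C_{A0} = 0.879.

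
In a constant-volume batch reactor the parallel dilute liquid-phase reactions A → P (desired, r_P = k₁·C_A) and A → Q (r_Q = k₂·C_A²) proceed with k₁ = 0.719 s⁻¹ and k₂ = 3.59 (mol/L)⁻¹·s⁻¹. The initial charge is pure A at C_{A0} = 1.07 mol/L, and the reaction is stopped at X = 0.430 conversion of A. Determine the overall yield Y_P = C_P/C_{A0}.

C_A = C_{A0}(1−X) = 0.6099 mol/L.
Along a PFR/batch, dC_P/dC_A = −r_P/(r_P+r_Q) = −k₁/(k₁+k₂·C_A).
Integrating from C_{A0} to C_A: C_P = (0.719/3.59)·ln[(0.719+3.59·1.07)/(0.719+3.59·0.610)] = 0.2003·ln(4.560/2.909) = 0.09007 mol/L.
Y_P = C_P/C_{A0} = 0.09007/1.07 = 0.0842.

0.0842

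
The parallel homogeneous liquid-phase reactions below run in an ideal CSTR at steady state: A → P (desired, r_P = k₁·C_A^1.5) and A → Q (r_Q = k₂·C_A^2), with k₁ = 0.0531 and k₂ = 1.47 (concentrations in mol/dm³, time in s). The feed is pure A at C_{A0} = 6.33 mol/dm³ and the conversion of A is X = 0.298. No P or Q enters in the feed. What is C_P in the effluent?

0.0318 mol/dm³

Exit C_A = C_{A0}(1−X) = 6.33×0.702 = 4.444 mol/dm³.
Rates in a CSTR are evaluated at the outlet concentration: r_P = 0.0531×4.444^1.5 = 0.4974, r_Q = 1.47×4.444^2 = 29.03.
Fraction of consumed A going to P: r_P/(r_P+r_Q) = 0.01685.
C_P = 0.01685·C_{A0}·X = 0.01685×6.33×0.298 = 0.0318 mol/dm³.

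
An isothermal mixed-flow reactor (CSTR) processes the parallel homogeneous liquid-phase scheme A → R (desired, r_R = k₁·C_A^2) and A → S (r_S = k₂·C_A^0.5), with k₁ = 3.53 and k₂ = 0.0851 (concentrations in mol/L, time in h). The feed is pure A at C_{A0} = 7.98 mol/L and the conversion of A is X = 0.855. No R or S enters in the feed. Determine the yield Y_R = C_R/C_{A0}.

Exit C_A = C_{A0}(1−X) = 7.98×0.145 = 1.157 mol/L.
Rates in a CSTR are evaluated at the outlet concentration: r_R = 3.53×1.157^2 = 4.726, r_S = 0.0851×1.157^0.5 = 0.09154.
Fraction of consumed A going to R: r_R/(r_R+r_S) = 0.9810.
C_R = 0.9810·C_{A0}·X = 0.9810×7.98×0.855 = 6.69 mol/L; Y_R = C_R/C_{A0} = 0.839.

0.839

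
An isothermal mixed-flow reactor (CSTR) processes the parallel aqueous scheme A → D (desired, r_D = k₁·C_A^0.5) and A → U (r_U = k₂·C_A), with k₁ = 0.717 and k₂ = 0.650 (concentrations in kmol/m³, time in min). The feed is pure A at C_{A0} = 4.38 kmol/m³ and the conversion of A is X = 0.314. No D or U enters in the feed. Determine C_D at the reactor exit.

Exit C_A = C_{A0}(1−X) = 4.38×0.686 = 3.005 kmol/m³.
Rates in a CSTR are evaluated at the outlet concentration: r_D = 0.717×3.005^0.5 = 1.243, r_U = 0.650×3.005 = 1.953.
Fraction of consumed A going to D: r_D/(r_D+r_U) = 0.3889.
C_D = 0.3889·C_{A0}·X = 0.3889×4.38×0.314 = 0.535 kmol/m³.

0.535 kmol/m³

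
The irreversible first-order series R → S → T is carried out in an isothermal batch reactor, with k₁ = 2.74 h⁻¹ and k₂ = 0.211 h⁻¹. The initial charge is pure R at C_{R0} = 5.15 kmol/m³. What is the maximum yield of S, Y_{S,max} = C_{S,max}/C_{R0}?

0.807

Evaluating C_S at t_opt = ln(k₂/k₁)/(k₂−k₁) gives C_{S,max}/C_{R0} = (k₁/k₂)^[k₂/(k₂−k₁)].
= (2.74/0.211)^(0.211/(0.211−2.74)) = (12.99)^(-0.08343) = 0.8074.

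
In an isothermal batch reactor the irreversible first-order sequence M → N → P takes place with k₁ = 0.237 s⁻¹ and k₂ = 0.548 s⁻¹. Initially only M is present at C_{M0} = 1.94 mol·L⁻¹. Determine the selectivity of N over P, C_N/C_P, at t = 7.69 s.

0.154

For first-order series with pure M initially, C_N(t) = k₁C_{M0}/(k₂−k₁)·(e^(−k₁t) − e^(−k₂t)).
e^(−k₁t) = e^(−0.237×7.69) = e^(−1.823) = 0.1616; e^(−k₂t) = e^(−4.214) = 0.01479.
C_N = 0.237×1.94/(0.548−0.237) × (0.1616−0.01479) = 1.478×0.1468 = 0.2171 mol·L⁻¹.
C_M = C_{M0}e^(−k₁t) = 0.3135 mol·L⁻¹, so C_P = C_{M0}−C_M−C_N = 1.409 mol·L⁻¹; C_N/C_P = 0.154.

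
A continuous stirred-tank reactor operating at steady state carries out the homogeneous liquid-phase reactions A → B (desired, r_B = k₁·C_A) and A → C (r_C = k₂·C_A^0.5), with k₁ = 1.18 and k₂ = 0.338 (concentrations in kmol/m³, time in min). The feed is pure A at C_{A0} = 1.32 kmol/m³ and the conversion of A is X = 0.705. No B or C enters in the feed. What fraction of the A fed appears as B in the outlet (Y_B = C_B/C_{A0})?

0.483

Exit C_A = C_{A0}(1−X) = 1.32×0.295 = 0.3894 kmol/m³.
A CSTR operates uniformly at the exit composition, giving r_B = 0.4595 and r_C = 0.2109 (each k·C_A^n at C_A = 0.3894).
Fraction of consumed A going to B: r_B/(r_B+r_C) = 0.6854.
C_B = 0.6854·C_{A0}·X = 0.6854×1.32×0.705 = 0.638 kmol/m³; Y_B = C_B/C_{A0} = 0.483.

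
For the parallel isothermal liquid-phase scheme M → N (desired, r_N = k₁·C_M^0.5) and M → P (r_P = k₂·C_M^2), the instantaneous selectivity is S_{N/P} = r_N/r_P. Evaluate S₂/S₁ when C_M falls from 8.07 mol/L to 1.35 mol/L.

S_{N/P} = (k₁/k₂)·C_M^-1.5, so S₂/S₁ = (C_{M,2}/C_{M,1})^-1.5.
= (1.35/8.07)^(-1.5) = (0.1673)^(-1.5) = 14.6.
Selectivity toward N rises as C_M falls — low-concentration operation is favoured.

14.6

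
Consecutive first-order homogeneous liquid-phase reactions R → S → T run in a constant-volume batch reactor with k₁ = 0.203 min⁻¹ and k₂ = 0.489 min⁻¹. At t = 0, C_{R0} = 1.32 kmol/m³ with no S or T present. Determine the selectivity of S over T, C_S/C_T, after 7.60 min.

0.206

For first-order series with pure R initially, C_S(t) = k₁C_{R0}/(k₂−k₁)·(e^(−k₁t) − e^(−k₂t)).
e^(−k₁t) = e^(−0.203×7.60) = e^(−1.543) = 0.2138; e^(−k₂t) = e^(−3.716) = 0.02432.
C_S = 0.203×1.32/(0.489−0.203) × (0.2138−0.02432) = 0.9369×0.1895 = 0.1775 kmol/m³.
C_R = C_{R0}e^(−k₁t) = 0.2822 kmol/m³, so C_T = C_{R0}−C_R−C_S = 0.8603 kmol/m³; C_S/C_T = 0.206.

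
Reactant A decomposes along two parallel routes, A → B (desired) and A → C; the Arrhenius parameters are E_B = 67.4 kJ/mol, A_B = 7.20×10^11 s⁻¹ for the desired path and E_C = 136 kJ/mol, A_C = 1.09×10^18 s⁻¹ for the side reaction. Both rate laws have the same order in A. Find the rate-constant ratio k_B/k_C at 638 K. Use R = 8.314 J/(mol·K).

Since both paths have the same order in A, the concentration cancels and S_{B/C} = k_B/k_C = (A_B/A_C)·exp[(E_C−E_B)/(RT)].
(E_C−E_B)/(RT) = (136−67.4)×10³/(8.314×638) = 68600/5304 = 12.93.
k_B/k_C = (7.20×10^11/1.09×10^18)·exp(12.93) = 6.606×10^-7 × 4.137×10^5 = 0.273.

0.273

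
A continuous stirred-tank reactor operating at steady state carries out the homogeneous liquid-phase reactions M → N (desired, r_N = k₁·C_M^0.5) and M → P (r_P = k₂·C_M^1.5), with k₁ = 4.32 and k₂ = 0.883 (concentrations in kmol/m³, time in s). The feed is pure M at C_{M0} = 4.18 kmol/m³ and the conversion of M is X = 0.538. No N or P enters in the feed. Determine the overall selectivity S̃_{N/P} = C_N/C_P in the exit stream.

2.53

Exit C_M = C_{M0}(1−X) = 4.18×0.462 = 1.931 kmol/m³.
In a CSTR the entire volume is at exit conditions, so r_N = 4.32×1.931^0.5 = 6.003 and r_P = 0.883×1.931^1.5 = 2.370.
Overall selectivity = C_N/C_P = r_Nτ/(r_Pτ) = r_N/r_P = 2.53.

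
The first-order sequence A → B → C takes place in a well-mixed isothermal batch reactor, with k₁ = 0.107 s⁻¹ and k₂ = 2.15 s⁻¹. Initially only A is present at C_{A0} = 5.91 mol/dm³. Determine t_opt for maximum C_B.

Setting dC_B/dt = 0 gives t_opt = ln(k₂/k₁)/(k₂−k₁).
= ln(2.15/0.107)/(2.15−0.107) = ln(20.09)/2.043 = 3.000/2.043 = 1.47 s.

1.47 s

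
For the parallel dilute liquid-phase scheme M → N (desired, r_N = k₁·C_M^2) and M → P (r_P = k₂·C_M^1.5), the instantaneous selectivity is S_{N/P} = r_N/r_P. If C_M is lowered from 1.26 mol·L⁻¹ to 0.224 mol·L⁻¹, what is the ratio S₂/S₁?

S_{N/P} = (k₁/k₂)·C_M^0.5, so S₂/S₁ = (C_{M,2}/C_{M,1})^0.5.
= (0.224/1.26)^0.5 = (0.1778)^0.5 = 0.422.

0.422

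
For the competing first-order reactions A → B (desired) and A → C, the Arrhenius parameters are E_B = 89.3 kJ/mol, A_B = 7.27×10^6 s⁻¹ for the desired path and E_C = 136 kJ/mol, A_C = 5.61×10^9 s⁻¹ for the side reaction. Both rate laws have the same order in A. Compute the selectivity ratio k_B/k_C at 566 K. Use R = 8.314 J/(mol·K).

26.5

k_B/k_C = (A_B/A_C)·exp[−(E_B−E_C)/(RT)] = (A_B/A_C)·exp[(E_C−E_B)/(RT)].
(E_C−E_B)/(RT) = (136−89.3)×10³/(8.314×566) = 46700/4706 = 9.924.
k_B/k_C = (7.27×10^6/5.61×10^9)·exp(9.924) = 0.001296 × 20416 = 26.5.
Since E_B < E_C, lowering the temperature improves selectivity toward B.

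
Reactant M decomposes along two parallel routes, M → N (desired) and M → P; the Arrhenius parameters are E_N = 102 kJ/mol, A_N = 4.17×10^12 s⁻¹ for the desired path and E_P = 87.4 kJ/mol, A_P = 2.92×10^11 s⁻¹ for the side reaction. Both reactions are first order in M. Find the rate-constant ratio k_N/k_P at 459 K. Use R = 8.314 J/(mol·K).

0.311

With equal orders, S_{N/P} = k_N/k_P = (A_N/A_P)·exp[(E_P−E_N)/(RT)].
(E_P−E_N)/(RT) = (87.4−102)×10³/(8.314×459) = -14600/3816 = -3.826.
k_N/k_P = (4.17×10^12/2.92×10^11)·exp(-3.826) = 14.28 × 0.02180 = 0.311.
Since E_N > E_P, raising the temperature improves selectivity toward N.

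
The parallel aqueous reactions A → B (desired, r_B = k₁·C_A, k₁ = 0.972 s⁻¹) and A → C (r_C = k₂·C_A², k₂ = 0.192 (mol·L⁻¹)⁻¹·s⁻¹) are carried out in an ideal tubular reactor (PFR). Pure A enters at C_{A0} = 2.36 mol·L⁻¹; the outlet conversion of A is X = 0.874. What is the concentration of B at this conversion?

1.65 mol·L⁻¹

C_A = C_{A0}(1−X) = 0.2974 mol·L⁻¹.
Along a PFR/batch, dC_B/dC_A = −r_B/(r_B+r_C) = −k₁/(k₁+k₂·C_A).
Integrating from C_{A0} to C_A: C_B = (0.972/0.192)·ln[(0.972+0.192·2.36)/(0.972+0.192·0.297)] = 5.062·ln(1.425/1.029) = 1.648 mol·L⁻¹.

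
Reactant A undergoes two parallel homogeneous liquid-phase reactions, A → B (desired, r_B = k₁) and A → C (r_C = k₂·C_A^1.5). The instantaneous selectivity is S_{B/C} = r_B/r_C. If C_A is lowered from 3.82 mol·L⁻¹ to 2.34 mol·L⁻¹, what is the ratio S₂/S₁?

S_{B/C} = (k₁/k₂)·C_A^-1.5, so S₂/S₁ = (C_{A,2}/C_{A,1})^-1.5.
= (2.34/3.82)^(-1.5) = (0.6126)^(-1.5) = 2.09.

2.09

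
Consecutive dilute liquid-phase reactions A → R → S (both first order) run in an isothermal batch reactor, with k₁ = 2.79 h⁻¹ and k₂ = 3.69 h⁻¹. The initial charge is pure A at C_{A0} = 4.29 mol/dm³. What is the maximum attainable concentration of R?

1.36 mol/dm³

Evaluating C_R at t_opt = ln(k₂/k₁)/(k₂−k₁) gives C_{R,max}/C_{A0} = (k₁/k₂)^[k₂/(k₂−k₁)].
= (2.79/3.69)^(3.69/(3.69−2.79)) = (0.7561)^(4.100) = 0.3178.
C_{R,max} = 0.3178×4.29 = 1.36 mol/dm³.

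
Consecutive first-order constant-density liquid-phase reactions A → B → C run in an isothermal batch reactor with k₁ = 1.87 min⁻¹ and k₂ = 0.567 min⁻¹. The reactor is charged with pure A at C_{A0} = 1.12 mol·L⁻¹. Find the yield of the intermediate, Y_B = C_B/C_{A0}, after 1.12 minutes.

Solving the coupled first-order balances gives C_B(t) = [k₁/(k₂−k₁)]·C_{A0}·(e^(−k₁t) − e^(−k₂t)).
e^(−k₁t) = e^(−1.87×1.12) = e^(−2.094) = 0.1231; e^(−k₂t) = e^(−0.6350) = 0.5299.
C_B = 1.87×1.12/(0.567−1.87) × (0.1231−0.5299) = (-1.607)×(-0.4068) = 0.6538 mol·L⁻¹.
Y_B = C_B/C_{A0} = 0.6538/1.12 = 0.584.

0.584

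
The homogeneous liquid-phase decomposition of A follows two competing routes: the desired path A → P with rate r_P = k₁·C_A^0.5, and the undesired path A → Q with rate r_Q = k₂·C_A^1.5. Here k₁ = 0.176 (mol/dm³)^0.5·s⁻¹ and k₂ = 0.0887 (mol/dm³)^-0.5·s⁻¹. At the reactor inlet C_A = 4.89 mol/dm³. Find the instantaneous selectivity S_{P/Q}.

0.406

S_{P/Q} = r_P/r_Q = (k₁·C_A^0.5)/(k₂·C_A^1.5) = (k₁/k₂)·C_A⁻¹.
= (0.176×4.890^0.5) / (0.0887×4.890^1.5) = 0.3892/0.9592 = 0.406.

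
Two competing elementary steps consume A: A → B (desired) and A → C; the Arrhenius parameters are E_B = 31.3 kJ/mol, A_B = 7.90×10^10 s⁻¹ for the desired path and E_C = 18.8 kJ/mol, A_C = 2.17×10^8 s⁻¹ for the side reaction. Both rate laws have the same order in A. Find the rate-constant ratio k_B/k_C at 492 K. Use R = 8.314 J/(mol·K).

Since both paths have the same order in A, the concentration cancels and S_{B/C} = k_B/k_C = (A_B/A_C)·exp[(E_C−E_B)/(RT)].
(E_C−E_B)/(RT) = (18.8−31.3)×10³/(8.314×492) = -12500/4090 = -3.056.
k_B/k_C = (7.90×10^10/2.17×10^8)·exp(-3.056) = 364.1 × 0.04708 = 17.1.

17.1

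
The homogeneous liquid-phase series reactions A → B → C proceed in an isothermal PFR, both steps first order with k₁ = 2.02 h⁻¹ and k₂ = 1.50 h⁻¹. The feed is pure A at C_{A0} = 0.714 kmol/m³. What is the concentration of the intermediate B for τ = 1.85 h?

The intermediate concentration in a first-order A→B→C sequence is C_B = k₁C_{A0}(e^(−k₁τ) − e^(−k₂τ))/(k₂−k₁).
e^(−k₁τ) = e^(−2.02×1.85) = e^(−3.737) = 0.02383; e^(−k₂τ) = e^(−2.775) = 0.06235.
C_B = 2.02×0.714/(1.50−2.02) × (0.02383−0.06235) = (-2.774)×(-0.03852) = 0.1069 kmol/m³.

0.107 kmol/m³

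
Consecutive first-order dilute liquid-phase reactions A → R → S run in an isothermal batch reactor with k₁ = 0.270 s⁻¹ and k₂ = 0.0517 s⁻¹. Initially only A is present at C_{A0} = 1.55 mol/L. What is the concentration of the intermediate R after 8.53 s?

1.04 mol/L

Solving the coupled first-order balances gives C_R(t) = [k₁/(k₂−k₁)]·C_{A0}·(e^(−k₁t) − e^(−k₂t)).
e^(−k₁t) = e^(−0.270×8.53) = e^(−2.303) = 0.09995; e^(−k₂t) = e^(−0.4410) = 0.6434.
C_R = 0.270×1.55/(0.0517−0.270) × (0.09995−0.6434) = (-1.917)×(-0.5434) = 1.042 mol/L.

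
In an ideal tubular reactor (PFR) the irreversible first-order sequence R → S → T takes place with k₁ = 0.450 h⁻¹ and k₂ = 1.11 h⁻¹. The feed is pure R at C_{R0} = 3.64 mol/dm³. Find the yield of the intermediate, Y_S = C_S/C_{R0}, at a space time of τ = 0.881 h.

Solving the coupled first-order balances gives C_S(τ) = [k₁/(k₂−k₁)]·C_{R0}·(e^(−k₁τ) − e^(−k₂τ)).
e^(−k₁τ) = e^(−0.450×0.881) = e^(−0.3965) = 0.6727; e^(−k₂τ) = e^(−0.9779) = 0.3761.
C_S = 0.450×3.64/(1.11−0.450) × (0.6727−0.3761) = 2.482×0.2966 = 0.7361 mol/dm³.
Y_S = C_S/C_{R0} = 0.7361/3.64 = 0.202.

0.202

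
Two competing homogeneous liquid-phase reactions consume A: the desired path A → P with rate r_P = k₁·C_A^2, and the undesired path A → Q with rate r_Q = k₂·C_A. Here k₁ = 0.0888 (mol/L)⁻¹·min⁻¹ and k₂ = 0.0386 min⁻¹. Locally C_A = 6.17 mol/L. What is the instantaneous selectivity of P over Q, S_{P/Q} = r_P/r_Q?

14.2

S_{P/Q} = r_P/r_Q = (k₁·C_A^2)/(k₂·C_A) = (k₁/k₂)·C_A.
= (0.0888×6.170^2) / (0.0386×6.170) = 3.381/0.2382 = 14.2.
Since the desired path is higher order in A, keeping C_A high (PFR or concentrated feed) favours P.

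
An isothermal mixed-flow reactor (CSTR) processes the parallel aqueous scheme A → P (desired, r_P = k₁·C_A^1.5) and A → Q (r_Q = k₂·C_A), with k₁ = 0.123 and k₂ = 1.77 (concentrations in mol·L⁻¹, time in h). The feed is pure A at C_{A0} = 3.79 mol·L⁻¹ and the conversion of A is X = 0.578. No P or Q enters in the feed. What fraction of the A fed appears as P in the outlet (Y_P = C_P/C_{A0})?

Exit C_A = C_{A0}(1−X) = 3.79×0.422 = 1.599 mol·L⁻¹.
A CSTR operates uniformly at the exit composition, giving r_P = 0.2488 and r_Q = 2.831 (each k·C_A^n at C_A = 1.599).
Fraction of consumed A going to P: r_P/(r_P+r_Q) = 0.08078.
C_P = 0.08078·C_{A0}·X = 0.08078×3.79×0.578 = 0.177 mol·L⁻¹; Y_P = C_P/C_{A0} = 0.0467.

0.0467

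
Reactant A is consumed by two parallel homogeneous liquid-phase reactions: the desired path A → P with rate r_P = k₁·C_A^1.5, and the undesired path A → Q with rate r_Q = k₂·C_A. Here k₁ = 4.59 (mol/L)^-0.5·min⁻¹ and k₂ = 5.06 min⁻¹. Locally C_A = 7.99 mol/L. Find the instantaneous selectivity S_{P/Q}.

S_{P/Q} = r_P/r_Q = (k₁·C_A^1.5)/(k₂·C_A) = (k₁/k₂)·C_A^0.5.
= (4.59×7.990^1.5) / (5.06×7.990) = 103.7/40.43 = 2.56.

2.56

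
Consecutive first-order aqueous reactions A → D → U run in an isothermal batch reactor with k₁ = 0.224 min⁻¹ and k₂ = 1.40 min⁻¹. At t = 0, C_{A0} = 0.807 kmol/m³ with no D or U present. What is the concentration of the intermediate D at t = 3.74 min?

0.0657 kmol/m³

For first-order series with pure A initially, C_D(t) = k₁C_{A0}/(k₂−k₁)·(e^(−k₁t) − e^(−k₂t)).
e^(−k₁t) = e^(−0.224×3.74) = e^(−0.8378) = 0.4327; e^(−k₂t) = e^(−5.236) = 0.005322.
C_D = 0.224×0.807/(1.40−0.224) × (0.4327−0.005322) = 0.1537×0.4274 = 0.06569 kmol/m³.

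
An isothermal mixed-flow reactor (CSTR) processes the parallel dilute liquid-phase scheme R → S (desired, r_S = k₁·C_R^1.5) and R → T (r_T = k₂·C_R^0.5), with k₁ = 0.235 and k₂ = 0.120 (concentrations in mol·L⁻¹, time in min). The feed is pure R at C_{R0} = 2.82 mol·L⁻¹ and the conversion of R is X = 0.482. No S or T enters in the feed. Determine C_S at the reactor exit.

1.01 mol·L⁻¹

Exit C_R = C_{R0}(1−X) = 2.82×0.518 = 1.461 mol·L⁻¹.
In a CSTR the entire volume is at exit conditions, so r_S = 0.235×1.461^1.5 = 0.4149 and r_T = 0.120×1.461^0.5 = 0.1450.
Fraction of consumed R going to S: r_S/(r_S+r_T) = 0.7410.
C_S = 0.7410·C_{R0}·X = 0.7410×2.82×0.482 = 1.01 mol·L⁻¹.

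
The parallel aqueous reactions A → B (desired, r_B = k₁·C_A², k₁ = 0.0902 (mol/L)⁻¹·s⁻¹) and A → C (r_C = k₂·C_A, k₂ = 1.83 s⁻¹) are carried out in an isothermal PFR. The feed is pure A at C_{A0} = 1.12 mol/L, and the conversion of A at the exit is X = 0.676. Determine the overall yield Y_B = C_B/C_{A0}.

C_A = C_{A0}(1−X) = 0.3629 mol/L.
Along a PFR/batch, dC_C/dC_A = −r_C/(r_B+r_C) = −k₂/(k₂+k₁·C_A).
Integrating from C_{A0} to C_A: C_C = (1.83/0.0902)·ln[(1.83+0.0902·1.12)/(1.83+0.0902·0.363)] = 20.29·ln(1.931/1.863) = 0.7305 mol/L.
Then C_B = (C_{A0}−C_A) − C_C = 0.7571 − 0.7305 = 0.02661 mol/L.
Y_B = C_B/C_{A0} = 0.02661/1.12 = 0.0238.

0.0238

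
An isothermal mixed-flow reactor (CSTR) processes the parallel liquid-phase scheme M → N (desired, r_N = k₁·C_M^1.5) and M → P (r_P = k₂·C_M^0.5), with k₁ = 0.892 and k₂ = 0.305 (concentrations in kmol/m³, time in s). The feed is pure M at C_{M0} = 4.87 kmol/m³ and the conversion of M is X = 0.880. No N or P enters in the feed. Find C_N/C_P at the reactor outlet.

1.71

Exit C_M = C_{M0}(1−X) = 4.87×0.120 = 0.5844 kmol/m³.
Rates in a CSTR are evaluated at the outlet concentration: r_N = 0.892×0.5844^1.5 = 0.3985, r_P = 0.305×0.5844^0.5 = 0.2332.
Overall selectivity = C_N/C_P = r_Nτ/(r_Pτ) = r_N/r_P = 1.71.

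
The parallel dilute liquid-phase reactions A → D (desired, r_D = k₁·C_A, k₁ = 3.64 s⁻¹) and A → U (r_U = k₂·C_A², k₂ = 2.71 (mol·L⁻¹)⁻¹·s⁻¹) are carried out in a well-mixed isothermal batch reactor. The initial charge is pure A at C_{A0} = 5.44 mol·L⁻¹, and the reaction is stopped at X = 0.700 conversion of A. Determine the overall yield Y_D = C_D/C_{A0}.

C_A = C_{A0}(1−X) = 1.632 mol·L⁻¹.
Along a PFR/batch, dC_D/dC_A = −r_D/(r_D+r_U) = −k₁/(k₁+k₂·C_A).
Integrating from C_{A0} to C_A: C_D = (3.64/2.71)·ln[(3.64+2.71·5.44)/(3.64+2.71·1.63)] = 1.343·ln(18.38/8.063) = 1.107 mol·L⁻¹.
Y_D = C_D/C_{A0} = 1.107/5.44 = 0.203.

0.203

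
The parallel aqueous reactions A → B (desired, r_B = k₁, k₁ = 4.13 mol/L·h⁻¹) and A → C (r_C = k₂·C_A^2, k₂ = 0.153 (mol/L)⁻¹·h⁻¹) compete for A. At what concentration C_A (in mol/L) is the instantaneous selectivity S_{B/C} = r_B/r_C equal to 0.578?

6.83 mol/L

S_{B/C} = (k₁/k₂)·C_A^-2 ⇒ C_A = (S·k₂/k₁)^(-0.5).
= (0.578×0.153/4.13)^(-0.5) = (0.02141)^(-0.5) = 6.83 mol/L.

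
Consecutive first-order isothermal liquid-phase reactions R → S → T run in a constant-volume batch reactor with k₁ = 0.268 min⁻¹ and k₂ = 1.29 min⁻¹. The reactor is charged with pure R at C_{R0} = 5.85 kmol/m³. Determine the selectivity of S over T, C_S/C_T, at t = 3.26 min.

0.221

For first-order series with pure R initially, C_S(t) = k₁C_{R0}/(k₂−k₁)·(e^(−k₁t) − e^(−k₂t)).
e^(−k₁t) = e^(−0.268×3.26) = e^(−0.8737) = 0.4174; e^(−k₂t) = e^(−4.205) = 0.01491.
C_S = 0.268×5.85/(1.29−0.268) × (0.4174−0.01491) = 1.534×0.4025 = 0.6175 kmol/m³.
C_R = C_{R0}e^(−k₁t) = 2.442 kmol/m³, so C_T = C_{R0}−C_R−C_S = 2.791 kmol/m³; C_S/C_T = 0.221.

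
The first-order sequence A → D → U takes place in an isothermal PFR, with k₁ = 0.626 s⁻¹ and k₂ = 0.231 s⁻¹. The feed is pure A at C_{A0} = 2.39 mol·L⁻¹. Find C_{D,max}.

At the optimum, C_{D,max}/C_{A0} = (k₁/k₂)^[k₂/(k₂−k₁)].
= (0.626/0.231)^(0.231/(0.231−0.626)) = (2.710)^(-0.5848) = 0.5582.
C_{D,max} = 0.5582×2.39 = 1.33 mol·L⁻¹.

1.33 mol·L⁻¹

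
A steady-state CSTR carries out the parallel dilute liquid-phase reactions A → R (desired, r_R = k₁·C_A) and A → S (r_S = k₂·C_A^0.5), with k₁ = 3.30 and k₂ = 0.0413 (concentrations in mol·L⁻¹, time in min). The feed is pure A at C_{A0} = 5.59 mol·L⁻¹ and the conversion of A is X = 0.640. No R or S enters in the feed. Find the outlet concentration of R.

3.55 mol·L⁻¹

Exit C_A = C_{A0}(1−X) = 5.59×0.360 = 2.012 mol·L⁻¹.
A CSTR operates uniformly at the exit composition, giving r_R = 6.641 and r_S = 0.05859 (each k·C_A^n at C_A = 2.012).
Fraction of consumed A going to R: r_R/(r_R+r_S) = 0.9913.
C_R = 0.9913·C_{A0}·X = 0.9913×5.59×0.640 = 3.55 mol·L⁻¹.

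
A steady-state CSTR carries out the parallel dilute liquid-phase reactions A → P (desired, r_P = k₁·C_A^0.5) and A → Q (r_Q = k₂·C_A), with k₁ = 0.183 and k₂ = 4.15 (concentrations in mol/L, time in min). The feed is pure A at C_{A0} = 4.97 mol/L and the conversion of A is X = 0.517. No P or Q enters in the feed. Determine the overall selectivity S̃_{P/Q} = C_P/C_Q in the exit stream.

Exit C_A = C_{A0}(1−X) = 4.97×0.483 = 2.401 mol/L.
A CSTR operates uniformly at the exit composition, giving r_P = 0.2835 and r_Q = 9.962 (each k·C_A^n at C_A = 2.401).
Overall selectivity = C_P/C_Q = r_Pτ/(r_Qτ) = r_P/r_Q = 0.0285.

0.0285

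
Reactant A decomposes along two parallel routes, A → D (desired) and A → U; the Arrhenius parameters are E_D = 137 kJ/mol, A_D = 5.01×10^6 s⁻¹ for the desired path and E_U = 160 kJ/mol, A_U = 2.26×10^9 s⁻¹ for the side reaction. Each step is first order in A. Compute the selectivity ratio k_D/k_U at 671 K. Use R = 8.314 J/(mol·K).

0.137

Since both paths have the same order in A, the concentration cancels and S_{D/U} = k_D/k_U = (A_D/A_U)·exp[(E_U−E_D)/(RT)].
(E_U−E_D)/(RT) = (160−137)×10³/(8.314×671) = 23000/5579 = 4.123.
k_D/k_U = (5.01×10^6/2.26×10^9)·exp(4.123) = 0.002217 × 61.73 = 0.137.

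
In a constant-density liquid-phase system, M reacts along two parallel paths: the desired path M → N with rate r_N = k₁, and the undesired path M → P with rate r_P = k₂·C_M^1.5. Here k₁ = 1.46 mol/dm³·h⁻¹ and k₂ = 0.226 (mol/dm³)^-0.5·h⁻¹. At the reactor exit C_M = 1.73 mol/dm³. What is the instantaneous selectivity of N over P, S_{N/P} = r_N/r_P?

2.84

S_{N/P} = r_N/r_P = (k₁)/(k₂·C_M^1.5) = (k₁/k₂)·C_M^-1.5.
= (1.46) / (0.226×1.730^1.5) = 1.460/0.5143 = 2.84.
The undesired path is higher order in M, so low C_M (CSTR or dilute feed) favours N.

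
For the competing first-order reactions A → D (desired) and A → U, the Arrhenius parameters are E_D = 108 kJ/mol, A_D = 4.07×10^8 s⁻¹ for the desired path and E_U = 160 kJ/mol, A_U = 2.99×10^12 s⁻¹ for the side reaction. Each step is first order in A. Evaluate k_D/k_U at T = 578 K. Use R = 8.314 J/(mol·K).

With equal orders, S_{D/U} = k_D/k_U = (A_D/A_U)·exp[(E_U−E_D)/(RT)].
(E_U−E_D)/(RT) = (160−108)×10³/(8.314×578) = 52000/4805 = 10.82.
k_D/k_U = (4.07×10^8/2.99×10^12)·exp(10.82) = 1.361×10^-4 × 50059 = 6.81.

6.81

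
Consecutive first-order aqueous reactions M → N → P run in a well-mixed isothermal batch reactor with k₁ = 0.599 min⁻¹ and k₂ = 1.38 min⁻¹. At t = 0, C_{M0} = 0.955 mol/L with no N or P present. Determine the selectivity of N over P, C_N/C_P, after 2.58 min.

For first-order series with pure M initially, C_N(t) = k₁C_{M0}/(k₂−k₁)·(e^(−k₁t) − e^(−k₂t)).
e^(−k₁t) = e^(−0.599×2.58) = e^(−1.545) = 0.2132; e^(−k₂t) = e^(−3.560) = 0.02843.
C_N = 0.599×0.955/(1.38−0.599) × (0.2132−0.02843) = 0.7325×0.1848 = 0.1354 mol/L.
C_M = C_{M0}e^(−k₁t) = 0.2036 mol/L, so C_P = C_{M0}−C_M−C_N = 0.6160 mol/L; C_N/C_P = 0.220.

0.220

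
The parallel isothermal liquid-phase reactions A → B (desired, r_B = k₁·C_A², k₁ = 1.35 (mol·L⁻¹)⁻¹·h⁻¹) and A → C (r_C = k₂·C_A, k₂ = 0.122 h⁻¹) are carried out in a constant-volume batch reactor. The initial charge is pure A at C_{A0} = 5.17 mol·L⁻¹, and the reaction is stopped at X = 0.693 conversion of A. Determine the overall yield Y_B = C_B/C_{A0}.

C_A = C_{A0}(1−X) = 1.587 mol·L⁻¹.
Along a PFR/batch, dC_C/dC_A = −r_C/(r_B+r_C) = −k₂/(k₂+k₁·C_A).
Integrating from C_{A0} to C_A: C_C = (0.122/1.35)·ln[(0.122+1.35·5.17)/(0.122+1.35·1.59)] = 0.09037·ln(7.102/2.265) = 0.1033 mol·L⁻¹.
Then C_B = (C_{A0}−C_A) − C_C = 3.583 − 0.1033 = 3.480 mol·L⁻¹.
Y_B = C_B/C_{A0} = 3.480/5.17 = 0.673.

0.673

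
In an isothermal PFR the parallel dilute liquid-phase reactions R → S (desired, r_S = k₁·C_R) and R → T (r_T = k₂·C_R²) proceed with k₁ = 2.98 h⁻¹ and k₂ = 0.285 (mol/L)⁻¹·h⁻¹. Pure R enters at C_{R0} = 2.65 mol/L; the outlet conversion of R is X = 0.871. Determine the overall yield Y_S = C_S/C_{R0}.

C_R = C_{R0}(1−X) = 0.3418 mol/L.
Along a PFR/batch, dC_S/dC_R = −r_S/(r_S+r_T) = −k₁/(k₁+k₂·C_R).
Integrating from C_{R0} to C_R: C_S = (2.98/0.285)·ln[(2.98+0.285·2.65)/(2.98+0.285·0.342)] = 10.46·ln(3.735/3.077) = 2.026 mol/L.
Y_S = C_S/C_{R0} = 2.026/2.65 = 0.764.

0.764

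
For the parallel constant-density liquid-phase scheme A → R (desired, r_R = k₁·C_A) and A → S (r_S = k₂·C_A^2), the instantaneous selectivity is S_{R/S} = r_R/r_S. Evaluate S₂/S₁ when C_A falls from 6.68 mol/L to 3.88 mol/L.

S_{R/S} = (k₁/k₂)·C_A⁻¹, so S₂/S₁ = (C_{A,2}/C_{A,1})⁻¹.
= 6.68/3.88 = 1.72.

1.72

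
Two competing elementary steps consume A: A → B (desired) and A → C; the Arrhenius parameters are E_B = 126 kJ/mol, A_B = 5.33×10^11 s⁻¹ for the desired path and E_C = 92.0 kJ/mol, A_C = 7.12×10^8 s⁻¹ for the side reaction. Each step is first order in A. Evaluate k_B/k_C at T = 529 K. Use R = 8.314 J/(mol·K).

0.329

Since both paths have the same order in A, the concentration cancels and S_{B/C} = k_B/k_C = (A_B/A_C)·exp[(E_C−E_B)/(RT)].
(E_C−E_B)/(RT) = (92.0−126)×10³/(8.314×529) = -34000/4398 = -7.731.
k_B/k_C = (5.33×10^11/7.12×10^8)·exp(-7.731) = 748.6 × 4.392×10^-4 = 0.329.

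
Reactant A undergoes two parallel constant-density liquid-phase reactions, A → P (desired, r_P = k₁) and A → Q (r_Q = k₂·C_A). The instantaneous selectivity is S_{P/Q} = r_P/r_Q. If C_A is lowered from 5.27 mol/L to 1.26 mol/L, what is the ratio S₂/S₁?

4.18

S_{P/Q} = (k₁/k₂)·C_A⁻¹, so S₂/S₁ = (C_{A,2}/C_{A,1})⁻¹.
= 5.27/1.26 = 4.18.
Selectivity toward P rises as C_A falls — low-concentration operation is favoured.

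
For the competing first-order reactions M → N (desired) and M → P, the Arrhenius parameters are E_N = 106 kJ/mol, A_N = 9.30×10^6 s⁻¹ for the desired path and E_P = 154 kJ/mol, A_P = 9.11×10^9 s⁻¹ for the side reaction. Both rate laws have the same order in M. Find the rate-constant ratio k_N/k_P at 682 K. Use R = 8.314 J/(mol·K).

k_N/k_P = (A_N/A_P)·exp[−(E_N−E_P)/(RT)] = (A_N/A_P)·exp[(E_P−E_N)/(RT)].
(E_P−E_N)/(RT) = (154−106)×10³/(8.314×682) = 48000/5670 = 8.465.
k_N/k_P = (9.30×10^6/9.11×10^9)·exp(8.465) = 0.001021 × 4748 = 4.85.
Since E_N < E_P, lowering the temperature improves selectivity toward N.

4.85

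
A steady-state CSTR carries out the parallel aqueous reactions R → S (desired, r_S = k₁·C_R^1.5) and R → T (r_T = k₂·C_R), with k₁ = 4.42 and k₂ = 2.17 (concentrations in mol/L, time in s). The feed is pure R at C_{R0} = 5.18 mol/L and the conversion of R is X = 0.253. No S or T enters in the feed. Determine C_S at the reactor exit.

1.05 mol/L

Exit C_R = C_{R0}(1−X) = 5.18×0.747 = 3.869 mol/L.
A CSTR operates uniformly at the exit composition, giving r_S = 33.64 and r_T = 8.397 (each k·C_R^n at C_R = 3.869).
Fraction of consumed R going to S: r_S/(r_S+r_T) = 0.8003.
C_S = 0.8003·C_{R0}·X = 0.8003×5.18×0.253 = 1.05 mol/L.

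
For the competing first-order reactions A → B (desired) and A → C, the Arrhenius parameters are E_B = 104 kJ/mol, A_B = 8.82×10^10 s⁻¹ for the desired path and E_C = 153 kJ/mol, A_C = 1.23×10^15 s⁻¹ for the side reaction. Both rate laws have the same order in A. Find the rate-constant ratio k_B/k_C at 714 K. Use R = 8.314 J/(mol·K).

0.276

k_B/k_C = (A_B/A_C)·exp[−(E_B−E_C)/(RT)] = (A_B/A_C)·exp[(E_C−E_B)/(RT)].
(E_C−E_B)/(RT) = (153−104)×10³/(8.314×714) = 49000/5936 = 8.254.
k_B/k_C = (8.82×10^10/1.23×10^15)·exp(8.254) = 7.171×10^-5 × 3845 = 0.276.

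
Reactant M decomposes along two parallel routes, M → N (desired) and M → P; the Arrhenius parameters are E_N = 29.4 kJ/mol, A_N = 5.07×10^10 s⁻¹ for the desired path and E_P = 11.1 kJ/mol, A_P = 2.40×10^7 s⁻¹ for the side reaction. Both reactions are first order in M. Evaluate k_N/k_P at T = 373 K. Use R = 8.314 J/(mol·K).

With equal orders, S_{N/P} = k_N/k_P = (A_N/A_P)·exp[(E_P−E_N)/(RT)].
(E_P−E_N)/(RT) = (11.1−29.4)×10³/(8.314×373) = -18300/3101 = -5.901.
k_N/k_P = (5.07×10^10/2.40×10^7)·exp(-5.901) = 2112 × 0.002736 = 5.78.

5.78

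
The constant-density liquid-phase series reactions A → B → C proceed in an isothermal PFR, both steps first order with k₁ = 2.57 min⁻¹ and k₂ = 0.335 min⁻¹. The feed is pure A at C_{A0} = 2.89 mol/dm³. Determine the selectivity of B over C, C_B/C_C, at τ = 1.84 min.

1.60

Solving the coupled first-order balances gives C_B(τ) = [k₁/(k₂−k₁)]·C_{A0}·(e^(−k₁τ) − e^(−k₂τ)).
e^(−k₁τ) = e^(−2.57×1.84) = e^(−4.729) = 0.008837; e^(−k₂τ) = e^(−0.6164) = 0.5399.
C_B = 2.57×2.89/(0.335−2.57) × (0.008837−0.5399) = (-3.323)×(-0.5310) = 1.765 mol/dm³.
C_A = C_{A0}e^(−k₁τ) = 0.02554 mol/dm³, so C_C = C_{A0}−C_A−C_B = 1.100 mol/dm³; C_B/C_C = 1.60.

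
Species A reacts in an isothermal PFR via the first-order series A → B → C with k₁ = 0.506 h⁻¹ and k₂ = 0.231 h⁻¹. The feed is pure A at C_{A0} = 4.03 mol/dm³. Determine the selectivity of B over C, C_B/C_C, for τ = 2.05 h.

3.25

For first-order series with pure A initially, C_B(τ) = k₁C_{A0}/(k₂−k₁)·(e^(−k₁τ) − e^(−k₂τ)).
e^(−k₁τ) = e^(−0.506×2.05) = e^(−1.037) = 0.3544; e^(−k₂τ) = e^(−0.4735) = 0.6228.
C_B = 0.506×4.03/(0.231−0.506) × (0.3544−0.6228) = (-7.415)×(-0.2684) = 1.990 mol/dm³.
C_A = C_{A0}e^(−k₁τ) = 1.428 mol/dm³, so C_C = C_{A0}−C_A−C_B = 0.6117 mol/dm³; C_B/C_C = 3.25.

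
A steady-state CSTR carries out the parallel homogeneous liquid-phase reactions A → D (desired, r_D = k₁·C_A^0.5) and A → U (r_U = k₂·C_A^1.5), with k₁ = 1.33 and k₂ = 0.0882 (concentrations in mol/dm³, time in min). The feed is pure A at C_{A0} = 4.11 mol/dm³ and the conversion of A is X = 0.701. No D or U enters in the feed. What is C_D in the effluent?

2.66 mol/dm³

Exit C_A = C_{A0}(1−X) = 4.11×0.299 = 1.229 mol/dm³.
In a CSTR the entire volume is at exit conditions, so r_D = 1.33×1.229^0.5 = 1.474 and r_U = 0.0882×1.229^1.5 = 0.1202.
Fraction of consumed A going to D: r_D/(r_D+r_U) = 0.9246.
C_D = 0.9246·C_{A0}·X = 0.9246×4.11×0.701 = 2.66 mol/dm³.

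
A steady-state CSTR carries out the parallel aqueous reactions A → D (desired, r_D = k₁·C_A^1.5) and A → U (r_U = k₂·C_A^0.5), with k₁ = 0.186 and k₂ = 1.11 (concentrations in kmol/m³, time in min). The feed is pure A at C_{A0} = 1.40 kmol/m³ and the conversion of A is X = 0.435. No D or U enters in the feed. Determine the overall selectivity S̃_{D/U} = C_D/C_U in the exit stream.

0.133

Exit C_A = C_{A0}(1−X) = 1.40×0.565 = 0.7910 kmol/m³.
A CSTR operates uniformly at the exit composition, giving r_D = 0.1309 and r_U = 0.9872 (each k·C_A^n at C_A = 0.7910).
Overall selectivity = C_D/C_U = r_Dτ/(r_Uτ) = r_D/r_U = 0.133.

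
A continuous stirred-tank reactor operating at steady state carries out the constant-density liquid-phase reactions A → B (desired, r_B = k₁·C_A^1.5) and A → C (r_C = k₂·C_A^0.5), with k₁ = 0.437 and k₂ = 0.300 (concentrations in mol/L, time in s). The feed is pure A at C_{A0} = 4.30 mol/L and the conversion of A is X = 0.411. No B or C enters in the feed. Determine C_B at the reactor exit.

1.39 mol/L

Exit C_A = C_{A0}(1−X) = 4.30×0.589 = 2.533 mol/L.
A CSTR operates uniformly at the exit composition, giving r_B = 1.761 and r_C = 0.4774 (each k·C_A^n at C_A = 2.533).
Fraction of consumed A going to B: r_B/(r_B+r_C) = 0.7867.
C_B = 0.7867·C_{A0}·X = 0.7867×4.30×0.411 = 1.39 mol/L.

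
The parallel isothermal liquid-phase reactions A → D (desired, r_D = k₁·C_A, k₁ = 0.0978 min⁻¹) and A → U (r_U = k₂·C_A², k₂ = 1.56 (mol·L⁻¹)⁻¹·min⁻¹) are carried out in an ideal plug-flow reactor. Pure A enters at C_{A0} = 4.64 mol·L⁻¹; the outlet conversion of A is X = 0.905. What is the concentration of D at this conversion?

0.140 mol·L⁻¹

C_A = C_{A0}(1−X) = 0.4408 mol·L⁻¹.
Along a PFR/batch, dC_D/dC_A = −r_D/(r_D+r_U) = −k₁/(k₁+k₂·C_A).
Integrating from C_{A0} to C_A: C_D = (0.0978/1.56)·ln[(0.0978+1.56·4.64)/(0.0978+1.56·0.441)] = 0.06269·ln(7.336/0.7854) = 0.1401 mol·L⁻¹.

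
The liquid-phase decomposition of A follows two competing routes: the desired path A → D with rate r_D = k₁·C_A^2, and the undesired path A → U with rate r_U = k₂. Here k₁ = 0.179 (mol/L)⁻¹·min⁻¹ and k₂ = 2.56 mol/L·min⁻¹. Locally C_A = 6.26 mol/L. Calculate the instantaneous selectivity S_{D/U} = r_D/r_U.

S_{D/U} = r_D/r_U = (k₁·C_A^2)/(k₂) = (k₁/k₂)·C_A^2.
= (0.179×6.260^2) / (2.56) = 7.015/2.560 = 2.74.

2.74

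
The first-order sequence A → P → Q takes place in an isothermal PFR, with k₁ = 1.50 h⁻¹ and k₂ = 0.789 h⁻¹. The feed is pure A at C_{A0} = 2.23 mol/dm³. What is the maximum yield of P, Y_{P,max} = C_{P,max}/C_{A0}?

At the optimum, C_{P,max}/C_{A0} = (k₁/k₂)^[k₂/(k₂−k₁)].
= (1.50/0.789)^(0.789/(0.789−1.50)) = (1.901)^(-1.110) = 0.4902.

0.490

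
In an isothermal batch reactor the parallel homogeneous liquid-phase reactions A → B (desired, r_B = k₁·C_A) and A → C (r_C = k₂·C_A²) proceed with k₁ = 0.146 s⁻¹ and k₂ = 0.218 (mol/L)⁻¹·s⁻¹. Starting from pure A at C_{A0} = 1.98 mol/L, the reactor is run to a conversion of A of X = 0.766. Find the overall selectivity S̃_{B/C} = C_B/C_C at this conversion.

0.600

C_A = C_{A0}(1−X) = 0.4633 mol/L.
Along a PFR/batch, dC_B/dC_A = −r_B/(r_B+r_C) = −k₁/(k₁+k₂·C_A).
Integrating from C_{A0} to C_A: C_B = (0.146/0.218)·ln[(0.146+0.218·1.98)/(0.146+0.218·0.463)] = 0.6697·ln(0.5776/0.2470) = 0.5690 mol/L.
C_C = (C_{A0}−C_A)−C_B = 0.9477 mol/L; S̃_{B/C} = 0.5690/0.9477 = 0.600.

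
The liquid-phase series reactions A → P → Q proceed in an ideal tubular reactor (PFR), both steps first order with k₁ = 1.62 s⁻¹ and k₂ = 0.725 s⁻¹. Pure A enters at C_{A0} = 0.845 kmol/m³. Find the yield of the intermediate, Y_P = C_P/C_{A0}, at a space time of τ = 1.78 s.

Solving the coupled first-order balances gives C_P(τ) = [k₁/(k₂−k₁)]·C_{A0}·(e^(−k₁τ) − e^(−k₂τ)).
e^(−k₁τ) = e^(−1.62×1.78) = e^(−2.884) = 0.05593; e^(−k₂τ) = e^(−1.290) = 0.2751.
C_P = 1.62×0.845/(0.725−1.62) × (0.05593−0.2751) = (-1.529)×(-0.2192) = 0.3353 kmol/m³.
Y_P = C_P/C_{A0} = 0.3353/0.845 = 0.397.

0.397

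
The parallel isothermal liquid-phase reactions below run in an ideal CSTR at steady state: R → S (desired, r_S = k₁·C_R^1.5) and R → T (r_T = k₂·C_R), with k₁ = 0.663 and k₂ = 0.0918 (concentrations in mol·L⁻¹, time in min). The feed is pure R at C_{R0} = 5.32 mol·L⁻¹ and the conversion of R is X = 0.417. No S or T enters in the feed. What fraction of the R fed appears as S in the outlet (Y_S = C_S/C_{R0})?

Exit C_R = C_{R0}(1−X) = 5.32×0.583 = 3.102 mol·L⁻¹.
A CSTR operates uniformly at the exit composition, giving r_S = 3.621 and r_T = 0.2847 (each k·C_R^n at C_R = 3.102).
Fraction of consumed R going to S: r_S/(r_S+r_T) = 0.9271.
C_S = 0.9271·C_{R0}·X = 0.9271×5.32×0.417 = 2.06 mol·L⁻¹; Y_S = C_S/C_{R0} = 0.387.

0.387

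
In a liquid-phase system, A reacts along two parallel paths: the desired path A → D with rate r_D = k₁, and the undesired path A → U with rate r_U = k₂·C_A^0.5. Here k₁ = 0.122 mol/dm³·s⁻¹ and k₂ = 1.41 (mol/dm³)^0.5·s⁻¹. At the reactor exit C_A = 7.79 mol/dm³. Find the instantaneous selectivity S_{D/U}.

S_{D/U} = r_D/r_U = (k₁)/(k₂·C_A^0.5) = (k₁/k₂)·C_A^-0.5.
= (0.122) / (1.41×7.790^0.5) = 0.1220/3.935 = 0.0310.

0.0310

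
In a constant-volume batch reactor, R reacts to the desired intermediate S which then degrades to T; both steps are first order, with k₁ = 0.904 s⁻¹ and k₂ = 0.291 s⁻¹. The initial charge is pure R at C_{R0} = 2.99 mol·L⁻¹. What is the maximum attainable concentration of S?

1.75 mol·L⁻¹

Evaluating C_S at t_opt = ln(k₂/k₁)/(k₂−k₁) gives C_{S,max}/C_{R0} = (k₁/k₂)^[k₂/(k₂−k₁)].
= (0.904/0.291)^(0.291/(0.291−0.904)) = (3.107)^(-0.4747) = 0.5839.
C_{S,max} = 0.5839×2.99 = 1.75 mol·L⁻¹.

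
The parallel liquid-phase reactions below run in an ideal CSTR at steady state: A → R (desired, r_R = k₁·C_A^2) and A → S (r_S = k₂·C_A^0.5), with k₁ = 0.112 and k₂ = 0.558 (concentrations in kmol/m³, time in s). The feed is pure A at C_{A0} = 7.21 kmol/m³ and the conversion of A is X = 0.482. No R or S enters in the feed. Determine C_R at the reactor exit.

Exit C_A = C_{A0}(1−X) = 7.21×0.518 = 3.735 kmol/m³.
In a CSTR the entire volume is at exit conditions, so r_R = 0.112×3.735^2 = 1.562 and r_S = 0.558×3.735^0.5 = 1.078.
Fraction of consumed A going to R: r_R/(r_R+r_S) = 0.5916.
C_R = 0.5916·C_{A0}·X = 0.5916×7.21×0.482 = 2.06 kmol/m³.

2.06 kmol/m³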